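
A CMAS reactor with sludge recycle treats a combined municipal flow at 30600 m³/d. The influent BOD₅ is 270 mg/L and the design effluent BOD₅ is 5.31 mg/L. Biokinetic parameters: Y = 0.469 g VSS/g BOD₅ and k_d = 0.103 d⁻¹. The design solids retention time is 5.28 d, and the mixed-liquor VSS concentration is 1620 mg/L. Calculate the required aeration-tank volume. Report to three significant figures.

From the SRT design equation V = Y Q (S₀−S) θ_c / [X (1 + k_d θ_c)] = 0.469 × 30600 × (270 − 5.31) × 5.28 / [1620 × (1 + 0.103 × 5.28)] = 2.01×10^7 / 2501 = 8020 m³.

V ≈ 8020 m³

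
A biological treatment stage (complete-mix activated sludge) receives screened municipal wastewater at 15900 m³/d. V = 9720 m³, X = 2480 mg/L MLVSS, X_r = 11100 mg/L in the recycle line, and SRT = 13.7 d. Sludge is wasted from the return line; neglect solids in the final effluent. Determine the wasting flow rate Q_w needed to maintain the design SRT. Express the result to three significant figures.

Q_w ≈ 159 m³/d

Wasting from the return line (neglecting effluent solids): Q_w = V·X / (θ_c·X_r) = 9720 × 2480 / (13.7 × 11100) = 158.5 m³/d.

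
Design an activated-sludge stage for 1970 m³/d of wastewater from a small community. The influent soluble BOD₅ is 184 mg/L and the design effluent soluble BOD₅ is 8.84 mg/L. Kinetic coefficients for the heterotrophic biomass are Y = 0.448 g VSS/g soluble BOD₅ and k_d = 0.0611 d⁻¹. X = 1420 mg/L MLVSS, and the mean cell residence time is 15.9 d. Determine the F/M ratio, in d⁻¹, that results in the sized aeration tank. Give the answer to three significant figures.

F/M ≈ 0.291 d⁻¹

Steady-state biomass mass balance: V·X·(1 + k_d·θ_c) = Y·Q·(S₀ − S)·θ_c, so V = 0.448 × 1970 × (184 − 8.84) × 15.9 / [1420 × (1 + 0.0611 × 15.9)] = 2.46×10^6 / 2800 = 878.0 m³.
F/M = Q·S₀ / (V·X) = 1970 × 184 / (878.0 × 1420) = 0.2907 g soluble BOD₅·(g VSS·d)⁻¹.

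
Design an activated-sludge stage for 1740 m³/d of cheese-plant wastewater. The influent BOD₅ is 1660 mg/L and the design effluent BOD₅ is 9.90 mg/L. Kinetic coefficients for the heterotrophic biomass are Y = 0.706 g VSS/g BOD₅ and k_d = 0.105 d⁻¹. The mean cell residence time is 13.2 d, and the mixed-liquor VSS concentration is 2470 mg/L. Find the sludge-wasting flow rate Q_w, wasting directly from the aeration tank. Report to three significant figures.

From the SRT design equation V = Y Q (S₀−S) θ_c / [X (1 + k_d θ_c)] = 0.706 × 1740 × (1660 − 9.90) × 13.2 / [2470 × (1 + 0.105 × 13.2)] = 2.68×10^7 / 5893 = 4540 m³.
Wasting from the aeration tank: Q_w = V / θ_c = 4540 / 13.2 = 344.0 m³/d.

Q_w ≈ 344 m³/d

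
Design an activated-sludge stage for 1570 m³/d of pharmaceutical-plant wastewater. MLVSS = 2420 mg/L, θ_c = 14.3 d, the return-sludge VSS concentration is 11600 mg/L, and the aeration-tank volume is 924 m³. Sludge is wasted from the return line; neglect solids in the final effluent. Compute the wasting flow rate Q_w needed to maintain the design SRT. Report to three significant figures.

Wasting from the return line (neglecting effluent solids): Q_w = V·X / (θ_c·X_r) = 924.0 × 2420 / (14.3 × 11600) = 13.48 m³/d.

Q_w ≈ 13.5 m³/d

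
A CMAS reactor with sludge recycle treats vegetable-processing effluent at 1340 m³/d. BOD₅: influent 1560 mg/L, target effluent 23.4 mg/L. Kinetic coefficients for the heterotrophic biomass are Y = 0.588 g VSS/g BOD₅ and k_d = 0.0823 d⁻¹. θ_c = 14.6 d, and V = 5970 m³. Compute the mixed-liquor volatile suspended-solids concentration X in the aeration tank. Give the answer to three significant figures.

Solving the biomass balance for X: X = Y Q (S₀−S) θ_c / [V (1+k_d θ_c)] = 0.588 × 1340 × (1560 − 23.4) × 14.6 / [5970 × (1 + 0.0823 × 14.6)] = 1345 mg/L.

X ≈ 1340 mg/L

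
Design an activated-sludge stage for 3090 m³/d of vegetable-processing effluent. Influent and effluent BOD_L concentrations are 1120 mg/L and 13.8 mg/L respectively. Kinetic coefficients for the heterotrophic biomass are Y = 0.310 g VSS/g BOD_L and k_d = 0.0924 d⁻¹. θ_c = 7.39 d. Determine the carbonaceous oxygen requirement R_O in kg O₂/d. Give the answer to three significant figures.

R_O ≈ 2520 kg O₂/d

Y_obs = Y / (1 + k_d θ_c) = 0.310 / (1 + 0.0924 × 7.39) = 0.310 / 1.683 = 0.1842.
Q·(S₀ − S) = 3090 × (1120 − 13.8) × 10⁻³ = 3418 kg/d removed.
P_X = Y_obs·Q·(S₀ − S) = 0.1842 × 3418 = 629.7 kg VSS/d.
R_O = Q·(S₀ − S) − 1.42·P_X = 3418 − 1.42 × 629.7 = 2524 kg O₂/d.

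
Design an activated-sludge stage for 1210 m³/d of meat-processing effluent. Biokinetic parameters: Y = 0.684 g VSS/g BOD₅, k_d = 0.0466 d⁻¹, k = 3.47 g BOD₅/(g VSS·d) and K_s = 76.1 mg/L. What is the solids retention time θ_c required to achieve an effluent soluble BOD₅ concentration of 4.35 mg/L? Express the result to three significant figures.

θ_c ≈ 12.2 d

Specific growth rate at S = 4.35 mg/L: μ = YkS/(K_s+S) = 0.684·3.47·4.35/(76.1+4.35) = 0.1283 d⁻¹.
θ_c = 1/(μ − k_d) = 1/(0.1283 − 0.0466) = 1/0.08174 = 12.23 d.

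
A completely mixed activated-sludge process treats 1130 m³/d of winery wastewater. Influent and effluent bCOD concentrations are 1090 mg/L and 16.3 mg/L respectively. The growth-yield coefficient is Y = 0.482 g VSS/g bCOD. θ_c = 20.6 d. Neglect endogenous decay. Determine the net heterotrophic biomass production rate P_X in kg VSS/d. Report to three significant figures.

P_X ≈ 585 kg VSS/d

Since k_d ≈ 0, Y_obs = Y = 0.482 g VSS/g bCOD.
Substrate removed = Q·(S₀ − S) = 1130 m³/d × (1090 − 16.3) g/m³ = 1.21×10^6 g/d = 1213 kg/d.
Biomass produced: P_X = Y_obs·Q·ΔS = 0.4820 × 1213 ≈ 584.8 kg VSS/d.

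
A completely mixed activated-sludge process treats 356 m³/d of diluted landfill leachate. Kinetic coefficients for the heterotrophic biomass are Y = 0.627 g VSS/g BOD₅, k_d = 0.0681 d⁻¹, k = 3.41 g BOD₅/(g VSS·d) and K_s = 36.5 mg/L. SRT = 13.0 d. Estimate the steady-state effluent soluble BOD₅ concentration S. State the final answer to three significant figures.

S ≈ 2.66 mg/L

For a completely mixed reactor with recycle the Lawrence–McCarty relation gives S = K_s·(1 + k_d·θ_c) / [θ_c·(Y·k − k_d) − 1] = 36.5 × (1 + 0.0681 × 13.0) / [13.0 × (0.627 × 3.41 − 0.0681) − 1] = 68.81 / 25.91 = 2.656 mg/L.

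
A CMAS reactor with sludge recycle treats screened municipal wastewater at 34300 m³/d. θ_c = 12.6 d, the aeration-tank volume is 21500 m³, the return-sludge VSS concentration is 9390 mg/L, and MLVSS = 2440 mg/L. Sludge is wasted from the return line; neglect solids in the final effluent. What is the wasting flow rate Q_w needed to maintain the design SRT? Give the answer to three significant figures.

Q_w ≈ 443 m³/d

Q_w = (V·X)/(θ_c X_r) = 21500 × 2440 / (12.6 × 9390) = 443.4 m³/d.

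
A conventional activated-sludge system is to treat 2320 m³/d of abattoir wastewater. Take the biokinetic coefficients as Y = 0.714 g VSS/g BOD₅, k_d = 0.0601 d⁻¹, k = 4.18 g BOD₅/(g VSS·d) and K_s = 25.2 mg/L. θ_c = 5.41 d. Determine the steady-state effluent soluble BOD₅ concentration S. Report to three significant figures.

S ≈ 2.25 mg/L

For a completely mixed reactor with recycle the Lawrence–McCarty relation gives S = K_s·(1 + k_d·θ_c) / [θ_c·(Y·k − k_d) − 1] = 25.2 × (1 + 0.0601 × 5.41) / [5.41 × (0.714 × 4.18 − 0.0601) − 1] = 33.39 / 14.82 = 2.253 mg/L.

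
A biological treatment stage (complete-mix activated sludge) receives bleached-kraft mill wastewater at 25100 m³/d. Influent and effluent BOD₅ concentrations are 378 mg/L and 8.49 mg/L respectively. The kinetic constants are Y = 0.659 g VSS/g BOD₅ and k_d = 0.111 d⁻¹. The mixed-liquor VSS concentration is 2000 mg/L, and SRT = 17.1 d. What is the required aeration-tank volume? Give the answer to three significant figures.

From the SRT design equation V = Y Q (S₀−S) θ_c / [X (1 + k_d θ_c)] = 0.659 × 25100 × (378 − 8.49) × 17.1 / [2000 × (1 + 0.111 × 17.1)] = 1.05×10^8 / 5796 = 18032 m³.

V ≈ 18000 m³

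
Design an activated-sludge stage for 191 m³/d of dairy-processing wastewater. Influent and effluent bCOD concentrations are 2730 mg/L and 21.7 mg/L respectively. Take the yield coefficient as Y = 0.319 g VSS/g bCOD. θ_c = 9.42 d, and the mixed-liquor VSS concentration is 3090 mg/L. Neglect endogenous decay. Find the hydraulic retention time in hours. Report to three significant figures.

τ ≈ 63.2 h

Biomass mass balance (decay neglected): V·X = Y·Q·(S₀ − S)·θ_c, so V = 0.319 × 191 × (2730 − 21.7) × 9.42 / 3090 = 503.1 m³.
Hydraulic retention time τ = V/Q = 503.1 / 191 = 2.634 d = 63.21 h.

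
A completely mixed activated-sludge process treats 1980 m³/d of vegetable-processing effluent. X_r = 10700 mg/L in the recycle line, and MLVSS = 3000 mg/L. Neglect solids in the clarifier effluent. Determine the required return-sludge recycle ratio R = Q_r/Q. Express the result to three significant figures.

Solids balance on the clarifier gives (1+R)X = R·X_r, so R = X/(X_r − X) = 3000 / (10700 − 3000) = 0.3896.

R ≈ 0.390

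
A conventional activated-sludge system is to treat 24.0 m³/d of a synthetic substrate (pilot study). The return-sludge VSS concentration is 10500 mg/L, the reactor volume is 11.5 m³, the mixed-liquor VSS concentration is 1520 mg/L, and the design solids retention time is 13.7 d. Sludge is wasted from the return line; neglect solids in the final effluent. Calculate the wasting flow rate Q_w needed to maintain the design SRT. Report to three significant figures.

θ_c = V·X/(Q_w·X_r) when wasting from the recycle, so Q_w = V·X/(θ_c·X_r) = 11.50 × 1520 / (13.7 × 10500) = 0.1215 m³/d.

Q_w ≈ 0.122 m³/d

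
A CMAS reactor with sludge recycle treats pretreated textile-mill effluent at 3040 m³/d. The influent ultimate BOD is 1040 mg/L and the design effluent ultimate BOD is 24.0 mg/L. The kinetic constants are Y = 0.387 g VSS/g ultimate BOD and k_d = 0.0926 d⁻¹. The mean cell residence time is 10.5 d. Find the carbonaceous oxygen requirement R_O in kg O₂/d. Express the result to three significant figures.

Observed yield with endogenous decay: Y_obs = Y / (1 + k_d·θ_c) = 0.387 / (1 + 0.0926 × 10.5) = 0.387 / 1.972 = 0.1962 g VSS/g ultimate BOD.
Mass of ultimate BOD removed per day: Q(S₀ − S) = 3040 × 1016 g/m³ = 3089 kg/d.
Biomass synthesised: P_X = Y_obs × 3089 = 606.0 kg VSS/d.
R_O = Q·ΔS − 1.42 P_X = 3089 − 860.6 = 2228 kg O₂/d.

R_O ≈ 2230 kg O₂/d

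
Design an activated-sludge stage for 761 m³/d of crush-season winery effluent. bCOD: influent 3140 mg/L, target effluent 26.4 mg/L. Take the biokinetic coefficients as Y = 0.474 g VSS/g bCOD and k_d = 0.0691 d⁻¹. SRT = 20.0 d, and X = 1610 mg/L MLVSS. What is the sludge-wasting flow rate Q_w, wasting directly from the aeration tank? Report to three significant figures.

Steady-state biomass mass balance: V·X·(1 + k_d·θ_c) = Y·Q·(S₀ − S)·θ_c, so V = 0.474 × 761 × (3140 − 26.4) × 20.0 / [1610 × (1 + 0.0691 × 20.0)] = 2.25×10^7 / 3835 = 5857 m³.
With mixed-liquor wasting, θ_c = V/Q_w, so Q_w = V/θ_c = 5857/20.0 = 292.9 m³/d.

Q_w ≈ 293 m³/d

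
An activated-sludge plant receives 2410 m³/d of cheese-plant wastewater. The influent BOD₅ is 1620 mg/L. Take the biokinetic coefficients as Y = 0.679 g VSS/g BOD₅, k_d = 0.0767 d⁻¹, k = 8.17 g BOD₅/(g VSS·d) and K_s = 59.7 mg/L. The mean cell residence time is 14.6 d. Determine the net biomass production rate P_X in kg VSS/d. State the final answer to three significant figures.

From the Monod/SRT balance for a CMAS, S = K_s·(1+k_d θ_c)/[θ_c·(Y k − k_d) − 1] = 59.7 × (1 + 0.0767 × 14.6) / [14.6 × (0.679 × 8.17 − 0.0767) − 1] = 126.6 / 78.87 = 1.605 mg/L.
The observed yield is Y_obs = Y/(1 + k_d·θ_c) = 0.679 / (1 + 0.0767 × 14.6) = 0.679 / 2.120 = 0.3203 g VSS per g BOD₅ removed.
Mass of BOD₅ removed per day: Q(S₀ − S) = 2410 × 1618 g/m³ = 3900 kg/d.
So the net sludge growth is P_X = 0.3203 × 3900 = 1249 kg VSS/d.

P_X ≈ 1250 kg VSS/d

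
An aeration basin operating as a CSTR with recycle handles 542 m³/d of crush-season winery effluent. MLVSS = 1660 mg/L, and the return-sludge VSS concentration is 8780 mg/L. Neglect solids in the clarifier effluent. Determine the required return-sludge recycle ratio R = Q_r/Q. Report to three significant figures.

Solids balance on the clarifier gives (1+R)X = R·X_r, so R = X/(X_r − X) = 1660 / (8780 − 1660) = 0.2331.

R ≈ 0.233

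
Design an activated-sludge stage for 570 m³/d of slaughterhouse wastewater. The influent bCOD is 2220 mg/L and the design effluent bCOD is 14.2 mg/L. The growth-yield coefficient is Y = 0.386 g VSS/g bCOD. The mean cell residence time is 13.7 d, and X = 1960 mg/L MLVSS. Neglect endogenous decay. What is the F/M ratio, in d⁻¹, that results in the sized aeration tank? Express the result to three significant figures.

Biomass mass balance (decay neglected): V·X = Y·Q·(S₀ − S)·θ_c, so V = 0.386 × 570 × (2220 − 14.2) × 13.7 / 1960 = 3392 m³.
F/M = Q·S₀ / (V·X) = 570 × 2220 / (3392 × 1960) = 0.1903 g bCOD·(g VSS·d)⁻¹.

F/M ≈ 0.190 d⁻¹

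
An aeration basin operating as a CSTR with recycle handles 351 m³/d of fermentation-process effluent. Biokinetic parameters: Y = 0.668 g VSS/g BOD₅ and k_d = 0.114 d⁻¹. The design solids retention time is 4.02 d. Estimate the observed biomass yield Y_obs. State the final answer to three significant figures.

Y_obs ≈ 0.458 g VSS/g BOD₅

Correct the yield for decay: Y_obs = Y/(1 + k_d θ_c) = 0.668 / (1 + 0.114 × 4.02) = 0.668 / 1.458 = 0.4581.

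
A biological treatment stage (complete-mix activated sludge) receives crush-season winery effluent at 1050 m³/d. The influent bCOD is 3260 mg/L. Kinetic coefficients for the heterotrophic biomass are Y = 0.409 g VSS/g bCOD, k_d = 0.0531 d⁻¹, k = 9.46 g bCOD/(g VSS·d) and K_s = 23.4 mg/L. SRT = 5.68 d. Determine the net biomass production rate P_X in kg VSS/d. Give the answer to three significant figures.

P_X ≈ 1080 kg VSS/d

Effluent substrate depends only on kinetics and SRT: S = K_s(1 + k_d θ_c) / [θ_c(Yk − k_d) − 1] = 23.4 × (1 + 0.0531 × 5.68) / [5.68 × (0.409 × 9.46 − 0.0531) − 1] = 30.46 / 20.68 = 1.473 mg/L.
Correct the yield for decay: Y_obs = Y/(1 + k_d θ_c) = 0.409 / (1 + 0.0531 × 5.68) = 0.409 / 1.302 = 0.3142.
Mass of bCOD removed per day: Q(S₀ − S) = 1050 × 3259 g/m³ = 3421 kg/d.
P_X = Y_obs · Q(S₀ − S) = 0.3142 × 3421 = 1075 kg VSS/d.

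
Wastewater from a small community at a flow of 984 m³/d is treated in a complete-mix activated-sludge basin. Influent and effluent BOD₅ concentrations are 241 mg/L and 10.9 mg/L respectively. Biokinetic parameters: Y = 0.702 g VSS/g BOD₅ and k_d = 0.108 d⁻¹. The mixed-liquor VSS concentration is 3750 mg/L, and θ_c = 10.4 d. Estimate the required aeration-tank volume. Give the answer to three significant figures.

Steady-state biomass mass balance: V·X·(1 + k_d·θ_c) = Y·Q·(S₀ − S)·θ_c, so V = 0.702 × 984 × (241 − 10.9) × 10.4 / [3750 × (1 + 0.108 × 10.4)] = 1.65×10^6 / 7962 = 207.6 m³.

V ≈ 208 m³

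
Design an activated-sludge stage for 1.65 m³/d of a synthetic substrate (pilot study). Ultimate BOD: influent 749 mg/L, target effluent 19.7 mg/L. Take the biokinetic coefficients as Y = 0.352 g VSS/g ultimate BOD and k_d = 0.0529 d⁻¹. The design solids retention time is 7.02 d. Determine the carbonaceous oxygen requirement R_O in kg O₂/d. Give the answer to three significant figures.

R_O ≈ 0.765 kg O₂/d

Y_obs = Y / (1 + k_d θ_c) = 0.352 / (1 + 0.0529 × 7.02) = 0.352 / 1.371 = 0.2567.
ΔS = 749 − 19.7 = 729.3 mg/L, so the substrate removal rate is 1.65 × 729.3/1000 = 1.203 kg ultimate BOD/d.
Net sludge production P_X = 0.2567 × 1.203 = 0.3089 kg VSS/d.
Carbonaceous O₂ demand = substrate oxidised − cell-mass equivalent = 1.203 − 1.42 × 0.3089 = 0.7647 kg O₂/d.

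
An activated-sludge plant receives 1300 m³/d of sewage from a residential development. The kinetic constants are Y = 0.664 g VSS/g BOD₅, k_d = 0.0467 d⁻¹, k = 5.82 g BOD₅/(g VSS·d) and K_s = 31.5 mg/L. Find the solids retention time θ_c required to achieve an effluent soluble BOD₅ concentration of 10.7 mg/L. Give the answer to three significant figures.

From 1/θ_c = Y·k·S/(K_s + S) − k_d: Y·k·S/(K_s+S) = 0.664 × 5.82 × 10.7 / (31.5 + 10.7) = 0.9799 d⁻¹.
1/θ_c = 0.9799 − 0.0467 = 0.9332 d⁻¹, so θ_c = 1.072 d.

θ_c ≈ 1.07 d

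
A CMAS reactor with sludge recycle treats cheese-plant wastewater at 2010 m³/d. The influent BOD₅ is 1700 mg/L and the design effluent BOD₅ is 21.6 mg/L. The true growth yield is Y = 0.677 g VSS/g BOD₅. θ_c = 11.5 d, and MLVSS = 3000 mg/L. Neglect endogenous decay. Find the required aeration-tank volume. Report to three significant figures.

With k_d = 0 the design equation reduces to V = Y Q (S₀−S) θ_c / X = 0.677 × 2010 × (1700 − 21.6) × 11.5 / 3000 = 8755 m³.

V ≈ 8760 m³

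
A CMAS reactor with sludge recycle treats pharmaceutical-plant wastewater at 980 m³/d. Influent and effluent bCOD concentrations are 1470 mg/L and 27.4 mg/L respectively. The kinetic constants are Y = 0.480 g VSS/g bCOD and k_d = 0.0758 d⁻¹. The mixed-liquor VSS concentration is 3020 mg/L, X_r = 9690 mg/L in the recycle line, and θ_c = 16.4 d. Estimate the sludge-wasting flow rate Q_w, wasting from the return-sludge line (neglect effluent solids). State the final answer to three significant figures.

Steady-state biomass mass balance: V·X·(1 + k_d·θ_c) = Y·Q·(S₀ − S)·θ_c, so V = 0.480 × 980 × (1470 − 27.4) × 16.4 / [3020 × (1 + 0.0758 × 16.4)] = 1.11×10^7 / 6774 = 1643 m³.
Q_w = (V·X)/(θ_c X_r) = 1643 × 3020 / (16.4 × 9690) = 31.22 m³/d.

Q_w ≈ 31.2 m³/d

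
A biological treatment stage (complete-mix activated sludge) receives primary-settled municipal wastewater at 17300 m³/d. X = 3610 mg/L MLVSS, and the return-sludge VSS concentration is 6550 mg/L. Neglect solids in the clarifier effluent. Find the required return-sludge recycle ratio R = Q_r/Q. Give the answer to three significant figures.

R ≈ 1.23

Mass balance around the secondary clarifier (neglecting effluent solids): R = X / (X_r − X) = 3610 / (6550 − 3610) = 1.228.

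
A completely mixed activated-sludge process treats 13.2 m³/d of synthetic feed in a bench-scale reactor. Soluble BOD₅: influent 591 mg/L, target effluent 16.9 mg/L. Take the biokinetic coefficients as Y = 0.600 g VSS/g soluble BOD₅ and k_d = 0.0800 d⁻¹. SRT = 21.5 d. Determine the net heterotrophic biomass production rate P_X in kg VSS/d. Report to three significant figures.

Y_obs = Y / (1 + k_d θ_c) = 0.600 / (1 + 0.0800 × 21.5) = 0.600 / 2.720 = 0.2206.
Mass of soluble BOD₅ removed per day: Q(S₀ − S) = 13.2 × 574.1 g/m³ = 7.578 kg/d.
So the net sludge growth is P_X = 0.2206 × 7.578 = 1.672 kg VSS/d.

P_X ≈ 1.67 kg VSS/d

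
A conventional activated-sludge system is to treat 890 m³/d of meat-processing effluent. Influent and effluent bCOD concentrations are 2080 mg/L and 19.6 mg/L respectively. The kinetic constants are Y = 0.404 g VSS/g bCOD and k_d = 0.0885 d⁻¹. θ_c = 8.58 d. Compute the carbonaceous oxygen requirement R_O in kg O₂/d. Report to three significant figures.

The observed yield is Y_obs = Y/(1 + k_d·θ_c) = 0.404 / (1 + 0.0885 × 8.58) = 0.404 / 1.759 = 0.2296 g VSS per g bCOD removed.
ΔS = 2080 − 19.6 = 2060 mg/L, so the substrate removal rate is 890 × 2060/1000 = 1834 kg bCOD/d.
P_X = Y_obs·Q·(S₀ − S) = 0.2296 × 1834 = 421.1 kg VSS/d.
R_O = Q·ΔS − 1.42 P_X = 1834 − 597.9 = 1236 kg O₂/d.

R_O ≈ 1240 kg O₂/d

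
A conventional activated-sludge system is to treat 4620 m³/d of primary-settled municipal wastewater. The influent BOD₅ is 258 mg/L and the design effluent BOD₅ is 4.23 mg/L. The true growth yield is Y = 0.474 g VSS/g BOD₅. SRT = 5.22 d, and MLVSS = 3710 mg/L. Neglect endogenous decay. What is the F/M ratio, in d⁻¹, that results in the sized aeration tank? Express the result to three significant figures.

V·X = Y·Q·ΔS·θ_c gives V = 0.474 × 4620 × (258 − 4.23) × 5.22 / 3710 = 781.9 m³.
F/M = applied load / biomass = Q·S₀/(V·X) = 4620 × 258 / (781.9 × 3710) = 0.4109 d⁻¹.

F/M ≈ 0.411 d⁻¹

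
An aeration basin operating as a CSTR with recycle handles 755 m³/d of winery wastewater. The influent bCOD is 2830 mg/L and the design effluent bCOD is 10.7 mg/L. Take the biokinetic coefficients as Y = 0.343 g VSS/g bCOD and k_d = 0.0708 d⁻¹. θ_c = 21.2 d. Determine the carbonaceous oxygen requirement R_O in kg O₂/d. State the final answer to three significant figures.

R_O ≈ 1710 kg O₂/d

The observed yield is Y_obs = Y/(1 + k_d·θ_c) = 0.343 / (1 + 0.0708 × 21.2) = 0.343 / 2.501 = 0.1371 g VSS per g bCOD removed.
Q·(S₀ − S) = 755 × (2830 − 10.7) × 10⁻³ = 2129 kg/d removed.
Biomass synthesised: P_X = Y_obs × 2129 = 291.9 kg VSS/d.
Carbonaceous O₂ demand = substrate oxidised − cell-mass equivalent = 2129 − 1.42 × 291.9 = 1714 kg O₂/d.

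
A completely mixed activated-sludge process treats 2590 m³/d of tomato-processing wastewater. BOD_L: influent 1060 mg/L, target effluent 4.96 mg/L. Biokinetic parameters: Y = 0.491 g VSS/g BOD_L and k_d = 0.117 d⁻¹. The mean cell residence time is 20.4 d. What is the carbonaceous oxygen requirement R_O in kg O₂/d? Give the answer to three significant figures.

The observed yield is Y_obs = Y/(1 + k_d·θ_c) = 0.491 / (1 + 0.117 × 20.4) = 0.491 / 3.387 = 0.1450 g VSS per g BOD_L removed.
Q·(S₀ − S) = 2590 × (1060 − 4.96) × 10⁻³ = 2733 kg/d removed.
P_X = Y_obs·Q·(S₀ − S) = 0.1450 × 2733 = 396.2 kg VSS/d.
Carbonaceous O₂ demand = substrate oxidised − cell-mass equivalent = 2733 − 1.42 × 396.2 = 2170 kg O₂/d.

R_O ≈ 2170 kg O₂/d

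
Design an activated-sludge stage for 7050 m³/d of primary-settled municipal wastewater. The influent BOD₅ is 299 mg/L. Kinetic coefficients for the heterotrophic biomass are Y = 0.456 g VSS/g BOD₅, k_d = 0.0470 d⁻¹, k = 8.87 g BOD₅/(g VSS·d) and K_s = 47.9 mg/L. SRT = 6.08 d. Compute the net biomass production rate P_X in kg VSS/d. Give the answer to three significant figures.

P_X ≈ 741 kg VSS/d

Effluent substrate depends only on kinetics and SRT: S = K_s(1 + k_d θ_c) / [θ_c(Yk − k_d) − 1] = 47.9 × (1 + 0.0470 × 6.08) / [6.08 × (0.456 × 8.87 − 0.0470) − 1] = 61.59 / 23.31 = 2.643 mg/L.
Y_obs = Y / (1 + k_d θ_c) = 0.456 / (1 + 0.0470 × 6.08) = 0.456 / 1.286 = 0.3547.
ΔS = 299 − 2.64 = 296.4 mg/L, so the substrate removal rate is 7050 × 296.4/1000 = 2089 kg BOD₅/d.
So the net sludge growth is P_X = 0.3547 × 2089 = 741.0 kg VSS/d.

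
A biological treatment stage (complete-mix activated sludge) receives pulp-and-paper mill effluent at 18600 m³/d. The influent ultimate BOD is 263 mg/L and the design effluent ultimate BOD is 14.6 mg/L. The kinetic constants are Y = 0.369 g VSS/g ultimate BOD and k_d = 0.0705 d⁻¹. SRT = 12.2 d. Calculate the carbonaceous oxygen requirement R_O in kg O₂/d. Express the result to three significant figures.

R_O ≈ 3320 kg O₂/d

The observed yield is Y_obs = Y/(1 + k_d·θ_c) = 0.369 / (1 + 0.0705 × 12.2) = 0.369 / 1.860 = 0.1984 g VSS per g ultimate BOD removed.
ΔS = 263 − 14.6 = 248.4 mg/L, so the substrate removal rate is 18600 × 248.4/1000 = 4620 kg ultimate BOD/d.
Net sludge production P_X = 0.1984 × 4620 = 916.5 kg VSS/d.
R_O = Q·(S₀ − S) − 1.42·P_X = 4620 − 1.42 × 916.5 = 3319 kg O₂/d.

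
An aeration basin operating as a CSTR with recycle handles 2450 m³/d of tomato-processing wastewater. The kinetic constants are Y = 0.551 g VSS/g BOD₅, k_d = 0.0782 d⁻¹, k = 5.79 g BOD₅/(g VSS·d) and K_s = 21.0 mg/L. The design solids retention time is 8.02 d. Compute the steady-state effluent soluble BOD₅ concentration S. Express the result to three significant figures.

S ≈ 1.43 mg/L

For a completely mixed reactor with recycle the Lawrence–McCarty relation gives S = K_s·(1 + k_d·θ_c) / [θ_c·(Y·k − k_d) − 1] = 21.0 × (1 + 0.0782 × 8.02) / [8.02 × (0.551 × 5.79 − 0.0782) − 1] = 34.17 / 23.96 = 1.426 mg/L.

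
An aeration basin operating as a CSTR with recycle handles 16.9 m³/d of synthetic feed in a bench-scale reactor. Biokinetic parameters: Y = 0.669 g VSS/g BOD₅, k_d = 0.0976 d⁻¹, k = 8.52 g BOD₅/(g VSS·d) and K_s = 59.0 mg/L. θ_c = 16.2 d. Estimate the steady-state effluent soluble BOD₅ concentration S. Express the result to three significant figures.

S ≈ 1.70 mg/L

From the Monod/SRT balance for a CMAS, S = K_s·(1+k_d θ_c)/[θ_c·(Y k − k_d) − 1] = 59.0 × (1 + 0.0976 × 16.2) / [16.2 × (0.669 × 8.52 − 0.0976) − 1] = 152.3 / 89.76 = 1.697 mg/L.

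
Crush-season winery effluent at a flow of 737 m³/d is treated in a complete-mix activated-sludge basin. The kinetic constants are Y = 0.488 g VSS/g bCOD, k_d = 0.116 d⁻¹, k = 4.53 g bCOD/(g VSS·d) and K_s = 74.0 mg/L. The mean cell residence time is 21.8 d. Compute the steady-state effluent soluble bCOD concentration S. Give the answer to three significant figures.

For a completely mixed reactor with recycle the Lawrence–McCarty relation gives S = K_s·(1 + k_d·θ_c) / [θ_c·(Y·k − k_d) − 1] = 74.0 × (1 + 0.116 × 21.8) / [21.8 × (0.488 × 4.53 − 0.116) − 1] = 261.1 / 44.66 = 5.847 mg/L.

S ≈ 5.85 mg/L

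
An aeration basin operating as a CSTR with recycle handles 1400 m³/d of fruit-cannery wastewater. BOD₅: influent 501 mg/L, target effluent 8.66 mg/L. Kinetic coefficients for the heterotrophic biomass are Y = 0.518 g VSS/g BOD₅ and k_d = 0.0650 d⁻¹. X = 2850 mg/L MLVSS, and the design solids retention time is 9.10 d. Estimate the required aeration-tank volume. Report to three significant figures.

From the SRT design equation V = Y Q (S₀−S) θ_c / [X (1 + k_d θ_c)] = 0.518 × 1400 × (501 − 8.66) × 9.10 / [2850 × (1 + 0.0650 × 9.10)] = 3.25×10^6 / 4536 = 716.3 m³.

V ≈ 716 m³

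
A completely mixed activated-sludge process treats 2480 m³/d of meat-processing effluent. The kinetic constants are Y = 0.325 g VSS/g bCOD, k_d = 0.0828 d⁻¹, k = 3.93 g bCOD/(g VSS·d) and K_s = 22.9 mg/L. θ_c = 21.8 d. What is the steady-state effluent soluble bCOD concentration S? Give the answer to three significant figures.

From the Monod/SRT balance for a CMAS, S = K_s·(1+k_d θ_c)/[θ_c·(Y k − k_d) − 1] = 22.9 × (1 + 0.0828 × 21.8) / [21.8 × (0.325 × 3.93 − 0.0828) − 1] = 64.24 / 25.04 = 2.565 mg/L.

S ≈ 2.57 mg/L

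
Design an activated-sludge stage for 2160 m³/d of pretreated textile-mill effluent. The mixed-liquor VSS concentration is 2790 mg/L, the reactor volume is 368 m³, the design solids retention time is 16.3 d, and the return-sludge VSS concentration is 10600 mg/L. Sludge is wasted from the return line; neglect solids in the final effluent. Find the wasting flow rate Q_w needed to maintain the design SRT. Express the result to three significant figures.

Wasting from the return line (neglecting effluent solids): Q_w = V·X / (θ_c·X_r) = 368.0 × 2790 / (16.3 × 10600) = 5.942 m³/d.

Q_w ≈ 5.94 m³/d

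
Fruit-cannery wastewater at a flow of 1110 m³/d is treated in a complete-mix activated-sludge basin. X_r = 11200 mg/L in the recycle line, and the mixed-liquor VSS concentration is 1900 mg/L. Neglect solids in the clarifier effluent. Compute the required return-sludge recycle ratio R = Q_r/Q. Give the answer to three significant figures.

Mass balance around the secondary clarifier (neglecting effluent solids): R = X / (X_r − X) = 1900 / (11200 − 1900) = 0.2043.

R ≈ 0.204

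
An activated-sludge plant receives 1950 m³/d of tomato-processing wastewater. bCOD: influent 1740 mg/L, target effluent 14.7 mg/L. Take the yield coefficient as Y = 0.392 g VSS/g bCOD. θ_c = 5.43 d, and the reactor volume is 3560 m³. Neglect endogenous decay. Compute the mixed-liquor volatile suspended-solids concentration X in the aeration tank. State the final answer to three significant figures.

Without decay, X = Y Q (S₀−S) θ_c / V = 0.392 × 1950 × (1740 − 14.7) × 5.43 / 3560 = 2012 mg/L.

X ≈ 2010 mg/L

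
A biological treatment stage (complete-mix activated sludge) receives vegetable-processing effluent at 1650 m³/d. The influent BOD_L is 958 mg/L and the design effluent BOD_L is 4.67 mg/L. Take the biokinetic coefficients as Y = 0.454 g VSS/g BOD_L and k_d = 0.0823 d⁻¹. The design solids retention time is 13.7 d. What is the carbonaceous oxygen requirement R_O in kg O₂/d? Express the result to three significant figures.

R_O ≈ 1100 kg O₂/d

Correct the yield for decay: Y_obs = Y/(1 + k_d θ_c) = 0.454 / (1 + 0.0823 × 13.7) = 0.454 / 2.128 = 0.2134.
Mass of BOD_L removed per day: Q(S₀ − S) = 1650 × 953.3 g/m³ = 1573 kg/d.
Biomass synthesised: P_X = Y_obs × 1573 = 335.7 kg VSS/d.
R_O = Q·(S₀ − S) − 1.42·P_X = 1573 − 1.42 × 335.7 = 1096 kg O₂/d.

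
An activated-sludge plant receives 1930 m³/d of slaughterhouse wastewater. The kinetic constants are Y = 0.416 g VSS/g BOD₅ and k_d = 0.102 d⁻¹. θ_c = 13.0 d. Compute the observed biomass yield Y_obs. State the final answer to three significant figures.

The observed yield is Y_obs = Y/(1 + k_d·θ_c) = 0.416 / (1 + 0.102 × 13.0) = 0.416 / 2.326 = 0.1788 g VSS per g BOD₅ removed.

Y_obs ≈ 0.179 g VSS/g BOD₅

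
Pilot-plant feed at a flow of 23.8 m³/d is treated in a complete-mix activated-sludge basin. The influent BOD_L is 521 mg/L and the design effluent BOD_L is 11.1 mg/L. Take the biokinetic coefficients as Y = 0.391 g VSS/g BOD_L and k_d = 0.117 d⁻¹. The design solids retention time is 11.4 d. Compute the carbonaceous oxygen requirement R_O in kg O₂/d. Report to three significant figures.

Y_obs = Y / (1 + k_d θ_c) = 0.391 / (1 + 0.117 × 11.4) = 0.391 / 2.334 = 0.1675.
ΔS = 521 − 11.1 = 509.9 mg/L, so the substrate removal rate is 23.8 × 509.9/1000 = 12.14 kg BOD_L/d.
P_X = Y_obs·Q·(S₀ − S) = 0.1675 × 12.14 = 2.033 kg VSS/d.
R_O = Q·(S₀ − S) − 1.42·P_X = 12.14 − 1.42 × 2.033 = 9.249 kg O₂/d.

R_O ≈ 9.25 kg O₂/d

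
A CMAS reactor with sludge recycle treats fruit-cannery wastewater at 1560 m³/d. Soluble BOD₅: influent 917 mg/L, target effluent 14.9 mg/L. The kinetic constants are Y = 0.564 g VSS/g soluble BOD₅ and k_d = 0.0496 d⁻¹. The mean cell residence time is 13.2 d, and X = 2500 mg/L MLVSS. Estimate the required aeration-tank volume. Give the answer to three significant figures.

From the SRT design equation V = Y Q (S₀−S) θ_c / [X (1 + k_d θ_c)] = 0.564 × 1560 × (917 − 14.9) × 13.2 / [2500 × (1 + 0.0496 × 13.2)] = 1.05×10^7 / 4137 = 2533 m³.

V ≈ 2530 m³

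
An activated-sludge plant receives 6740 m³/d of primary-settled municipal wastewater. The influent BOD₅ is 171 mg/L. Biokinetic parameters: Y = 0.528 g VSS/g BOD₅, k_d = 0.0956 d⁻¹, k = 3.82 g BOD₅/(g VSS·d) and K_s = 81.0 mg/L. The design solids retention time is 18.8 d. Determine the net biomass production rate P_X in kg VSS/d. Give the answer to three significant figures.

P_X ≈ 209 kg VSS/d

Effluent substrate depends only on kinetics and SRT: S = K_s(1 + k_d θ_c) / [θ_c(Yk − k_d) − 1] = 81.0 × (1 + 0.0956 × 18.8) / [18.8 × (0.528 × 3.82 − 0.0956) − 1] = 226.6 / 35.12 = 6.451 mg/L.
The observed yield is Y_obs = Y/(1 + k_d·θ_c) = 0.528 / (1 + 0.0956 × 18.8) = 0.528 / 2.797 = 0.1888 g VSS per g BOD₅ removed.
ΔS = 171 − 6.45 = 164.6 mg/L, so the substrate removal rate is 6740 × 164.6/1000 = 1109 kg BOD₅/d.
Biomass produced: P_X = Y_obs·Q·ΔS = 0.1888 × 1109 ≈ 209.3 kg VSS/d.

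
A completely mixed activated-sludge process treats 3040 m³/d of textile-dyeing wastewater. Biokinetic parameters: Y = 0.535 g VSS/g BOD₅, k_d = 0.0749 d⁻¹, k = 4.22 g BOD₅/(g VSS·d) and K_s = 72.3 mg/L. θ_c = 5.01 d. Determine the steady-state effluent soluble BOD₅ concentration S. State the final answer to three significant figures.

From the Monod/SRT balance for a CMAS, S = K_s·(1+k_d θ_c)/[θ_c·(Y k − k_d) − 1] = 72.3 × (1 + 0.0749 × 5.01) / [5.01 × (0.535 × 4.22 − 0.0749) − 1] = 99.43 / 9.936 = 10.01 mg/L.

S ≈ 10.0 mg/L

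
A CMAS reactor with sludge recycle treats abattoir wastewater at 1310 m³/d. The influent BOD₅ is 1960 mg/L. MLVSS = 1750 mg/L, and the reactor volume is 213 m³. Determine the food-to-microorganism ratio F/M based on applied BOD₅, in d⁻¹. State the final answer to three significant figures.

F/M ≈ 6.89 d⁻¹

F/M = Q·S₀ / (V·X) = 1310 × 1960 / (213.0 × 1750) = 6.888 g BOD₅·(g VSS·d)⁻¹.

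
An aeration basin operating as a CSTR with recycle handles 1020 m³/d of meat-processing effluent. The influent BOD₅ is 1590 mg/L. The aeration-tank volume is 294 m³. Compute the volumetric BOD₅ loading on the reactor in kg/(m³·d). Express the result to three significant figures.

Applied BOD₅ load per unit volume = Q·S₀/V = (1020 × 1590/1000)/294.0 = 5.516 kg BOD₅·m⁻³·d⁻¹.

L_v ≈ 5.52 kg BOD₅/(m³·d)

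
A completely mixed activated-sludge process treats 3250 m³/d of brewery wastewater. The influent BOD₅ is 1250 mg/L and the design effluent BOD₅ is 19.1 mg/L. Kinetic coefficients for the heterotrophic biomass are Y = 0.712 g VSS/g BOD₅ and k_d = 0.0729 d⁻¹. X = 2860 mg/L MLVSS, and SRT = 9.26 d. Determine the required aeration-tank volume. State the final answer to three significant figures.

From the SRT design equation V = Y Q (S₀−S) θ_c / [X (1 + k_d θ_c)] = 0.712 × 3250 × (1250 − 19.1) × 9.26 / [2860 × (1 + 0.0729 × 9.26)] = 2.64×10^7 / 4791 = 5506 m³.

V ≈ 5510 m³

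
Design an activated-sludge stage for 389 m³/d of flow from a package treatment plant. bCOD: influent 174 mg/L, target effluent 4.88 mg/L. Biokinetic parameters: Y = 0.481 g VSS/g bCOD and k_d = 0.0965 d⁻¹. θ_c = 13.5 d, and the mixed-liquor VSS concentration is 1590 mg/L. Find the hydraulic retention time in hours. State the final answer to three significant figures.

Rearranging the biomass balance for a CMAS with decay, V = Y·Q·ΔS·θ_c / [X·(1+k_d θ_c)] = 0.481 × 389 × (174 − 4.88) × 13.5 / [1590 × (1 + 0.0965 × 13.5)] = 4.27×10^5 / 3661 = 116.7 m³.
τ = V/Q = 116.7/389 = 0.2999 d, or 7.198 h.

τ ≈ 7.20 h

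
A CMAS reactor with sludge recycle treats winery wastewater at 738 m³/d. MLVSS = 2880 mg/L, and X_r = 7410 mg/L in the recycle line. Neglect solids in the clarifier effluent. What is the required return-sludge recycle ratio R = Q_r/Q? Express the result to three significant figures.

Solids balance on the clarifier gives (1+R)X = R·X_r, so R = X/(X_r − X) = 2880 / (7410 − 2880) = 0.6358.

R ≈ 0.636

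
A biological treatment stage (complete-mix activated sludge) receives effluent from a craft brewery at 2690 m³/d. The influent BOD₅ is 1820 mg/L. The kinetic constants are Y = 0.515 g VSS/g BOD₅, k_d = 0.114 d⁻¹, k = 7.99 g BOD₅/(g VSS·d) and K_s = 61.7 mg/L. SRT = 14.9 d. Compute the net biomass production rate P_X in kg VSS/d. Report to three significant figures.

P_X ≈ 933 kg VSS/d

Effluent substrate depends only on kinetics and SRT: S = K_s(1 + k_d θ_c) / [θ_c(Yk − k_d) − 1] = 61.7 × (1 + 0.114 × 14.9) / [14.9 × (0.515 × 7.99 − 0.114) − 1] = 166.5 / 58.61 = 2.841 mg/L.
Observed yield with endogenous decay: Y_obs = Y / (1 + k_d·θ_c) = 0.515 / (1 + 0.114 × 14.9) = 0.515 / 2.699 = 0.1908 g VSS/g BOD₅.
ΔS = 1820 − 2.84 = 1817 mg/L, so the substrate removal rate is 2690 × 1817/1000 = 4888 kg BOD₅/d.
Net biomass production P_X = Y_obs × Q·(S₀ − S) = 0.1908 × 4888 = 932.9 kg VSS/d.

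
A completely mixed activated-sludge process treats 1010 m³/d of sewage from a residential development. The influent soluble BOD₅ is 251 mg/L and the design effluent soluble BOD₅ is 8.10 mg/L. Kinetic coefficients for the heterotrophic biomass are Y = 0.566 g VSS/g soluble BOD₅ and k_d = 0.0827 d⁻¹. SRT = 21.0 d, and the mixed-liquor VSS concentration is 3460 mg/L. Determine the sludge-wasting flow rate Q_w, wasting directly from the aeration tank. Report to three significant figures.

Rearranging the biomass balance for a CMAS with decay, V = Y·Q·ΔS·θ_c / [X·(1+k_d θ_c)] = 0.566 × 1010 × (251 − 8.10) × 21.0 / [3460 × (1 + 0.0827 × 21.0)] = 2.92×10^6 / 9469 = 308.0 m³.
Wasting from the aeration tank: Q_w = V / θ_c = 308.0 / 21.0 = 14.66 m³/d.

Q_w ≈ 14.7 m³/d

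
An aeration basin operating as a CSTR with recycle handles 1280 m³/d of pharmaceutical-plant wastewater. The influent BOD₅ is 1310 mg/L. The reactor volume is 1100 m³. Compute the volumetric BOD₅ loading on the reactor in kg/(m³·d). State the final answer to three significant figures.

L_v = Q S₀ / V = 1280 × 1310 × 10⁻³ / 1100 = 1.524 kg/(m³·d).

L_v ≈ 1.52 kg BOD₅/(m³·d)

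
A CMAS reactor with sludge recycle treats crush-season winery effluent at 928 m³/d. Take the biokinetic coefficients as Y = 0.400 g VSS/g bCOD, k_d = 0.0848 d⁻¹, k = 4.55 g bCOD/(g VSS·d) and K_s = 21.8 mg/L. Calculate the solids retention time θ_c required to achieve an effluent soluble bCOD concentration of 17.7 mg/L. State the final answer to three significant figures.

At the target effluent, Y k S/(K_s+S) = 0.400×4.55×17.7/39.50 = 0.8155 d⁻¹.
θ_c = 1/(μ − k_d) = 1/(0.8155 − 0.0848) = 1/0.7307 = 1.368 d.

θ_c ≈ 1.37 d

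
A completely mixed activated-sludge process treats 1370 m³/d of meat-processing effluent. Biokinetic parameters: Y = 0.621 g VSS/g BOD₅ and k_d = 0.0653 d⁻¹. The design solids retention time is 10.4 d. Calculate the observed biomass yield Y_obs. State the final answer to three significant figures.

Y_obs = Y / (1 + k_d θ_c) = 0.621 / (1 + 0.0653 × 10.4) = 0.621 / 1.679 = 0.3698.

Y_obs ≈ 0.370 g VSS/g BOD₅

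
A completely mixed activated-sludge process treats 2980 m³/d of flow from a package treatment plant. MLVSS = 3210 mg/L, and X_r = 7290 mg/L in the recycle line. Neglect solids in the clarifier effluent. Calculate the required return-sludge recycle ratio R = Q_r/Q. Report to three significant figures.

R ≈ 0.787

Solids balance on the clarifier gives (1+R)X = R·X_r, so R = X/(X_r − X) = 3210 / (7290 − 3210) = 0.7868.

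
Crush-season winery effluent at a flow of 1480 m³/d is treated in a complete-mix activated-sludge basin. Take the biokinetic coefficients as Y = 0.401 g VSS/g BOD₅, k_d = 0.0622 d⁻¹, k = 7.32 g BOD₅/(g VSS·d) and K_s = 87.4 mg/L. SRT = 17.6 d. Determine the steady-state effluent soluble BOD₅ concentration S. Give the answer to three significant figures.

S ≈ 3.69 mg/L

For a completely mixed reactor with recycle the Lawrence–McCarty relation gives S = K_s·(1 + k_d·θ_c) / [θ_c·(Y·k − k_d) − 1] = 87.4 × (1 + 0.0622 × 17.6) / [17.6 × (0.401 × 7.32 − 0.0622) − 1] = 183.1 / 49.57 = 3.694 mg/L.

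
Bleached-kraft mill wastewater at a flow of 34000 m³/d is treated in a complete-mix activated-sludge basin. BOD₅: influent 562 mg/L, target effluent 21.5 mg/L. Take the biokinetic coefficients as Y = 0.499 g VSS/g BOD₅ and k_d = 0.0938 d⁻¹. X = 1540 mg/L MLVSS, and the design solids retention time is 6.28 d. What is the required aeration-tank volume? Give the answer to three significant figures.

Rearranging the biomass balance for a CMAS with decay, V = Y·Q·ΔS·θ_c / [X·(1+k_d θ_c)] = 0.499 × 34000 × (562 − 21.5) × 6.28 / [1540 × (1 + 0.0938 × 6.28)] = 5.76×10^7 / 2447 = 23533 m³.

V ≈ 23500 m³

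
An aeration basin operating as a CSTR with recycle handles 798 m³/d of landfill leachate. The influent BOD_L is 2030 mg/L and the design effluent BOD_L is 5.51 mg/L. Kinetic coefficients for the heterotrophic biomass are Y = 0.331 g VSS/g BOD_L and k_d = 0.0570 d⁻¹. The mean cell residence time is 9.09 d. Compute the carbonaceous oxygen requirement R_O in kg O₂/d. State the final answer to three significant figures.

The observed yield is Y_obs = Y/(1 + k_d·θ_c) = 0.331 / (1 + 0.0570 × 9.09) = 0.331 / 1.518 = 0.2180 g VSS per g BOD_L removed.
Q·(S₀ − S) = 798 × (2030 − 5.51) × 10⁻³ = 1616 kg/d removed.
P_X = Y_obs·Q·(S₀ − S) = 0.2180 × 1616 = 352.2 kg VSS/d.
R_O = Q·ΔS − 1.42 P_X = 1616 − 500.2 = 1115 kg O₂/d.

R_O ≈ 1120 kg O₂/d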